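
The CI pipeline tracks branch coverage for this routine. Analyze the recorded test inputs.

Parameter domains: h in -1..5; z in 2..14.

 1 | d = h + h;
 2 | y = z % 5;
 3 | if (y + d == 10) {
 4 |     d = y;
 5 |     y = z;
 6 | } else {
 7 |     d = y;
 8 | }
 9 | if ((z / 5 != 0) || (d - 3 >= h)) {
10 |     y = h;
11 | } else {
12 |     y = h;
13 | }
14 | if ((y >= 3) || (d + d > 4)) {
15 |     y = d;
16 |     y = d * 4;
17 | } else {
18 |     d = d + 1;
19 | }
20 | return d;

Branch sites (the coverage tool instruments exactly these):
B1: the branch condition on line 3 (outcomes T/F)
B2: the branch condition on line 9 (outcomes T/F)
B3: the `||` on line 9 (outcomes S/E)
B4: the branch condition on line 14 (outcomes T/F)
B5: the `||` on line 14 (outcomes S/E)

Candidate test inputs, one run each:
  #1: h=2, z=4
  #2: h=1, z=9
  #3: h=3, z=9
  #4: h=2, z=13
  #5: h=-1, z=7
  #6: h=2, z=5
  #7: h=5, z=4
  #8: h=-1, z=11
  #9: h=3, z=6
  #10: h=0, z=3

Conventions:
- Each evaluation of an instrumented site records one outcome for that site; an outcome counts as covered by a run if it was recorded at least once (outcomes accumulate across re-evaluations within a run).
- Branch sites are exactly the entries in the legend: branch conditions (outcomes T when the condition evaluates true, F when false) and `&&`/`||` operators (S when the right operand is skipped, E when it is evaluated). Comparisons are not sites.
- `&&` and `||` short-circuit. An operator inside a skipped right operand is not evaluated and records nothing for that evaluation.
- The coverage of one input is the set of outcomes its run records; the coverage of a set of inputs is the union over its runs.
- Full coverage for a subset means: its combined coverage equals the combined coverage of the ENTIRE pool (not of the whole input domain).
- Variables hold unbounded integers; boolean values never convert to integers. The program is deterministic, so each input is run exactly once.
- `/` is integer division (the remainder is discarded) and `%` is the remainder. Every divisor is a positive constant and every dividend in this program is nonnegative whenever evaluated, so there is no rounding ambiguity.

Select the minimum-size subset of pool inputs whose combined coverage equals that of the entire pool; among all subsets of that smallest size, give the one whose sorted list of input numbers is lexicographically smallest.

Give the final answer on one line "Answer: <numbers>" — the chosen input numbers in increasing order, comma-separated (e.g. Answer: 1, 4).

#1 (h=2, z=4) -> covered: B1=F, B2=F, B3=E, B4=T, B5=E
#2 (h=1, z=9) -> covered: B1=F, B2=T, B3=S, B4=T, B5=E
#3 (h=3, z=9) -> covered: B1=T, B2=T, B3=S, B4=T, B5=S
#4 (h=2, z=13) -> covered: B1=F, B2=T, B3=S, B4=T, B5=E
#5 (h=-1, z=7) -> covered: B1=F, B2=T, B3=S, B4=F, B5=E
#6 (h=2, z=5) -> covered: B1=F, B2=T, B3=S, B4=F, B5=E
#7 (h=5, z=4) -> covered: B1=F, B2=F, B3=E, B4=T, B5=S
#8 (h=-1, z=11) -> covered: B1=F, B2=T, B3=S, B4=F, B5=E
#9 (h=3, z=6) -> covered: B1=F, B2=T, B3=S, B4=T, B5=S
#10 (h=0, z=3) -> covered: B1=F, B2=T, B3=E, B4=T, B5=E
the full pool covers 10 outcomes: B1=T, B1=F, B2=T, B2=F, B3=S, B3=E, B4=T, B4=F, B5=S, B5=E
every size-1 subset falls short of the 10 outcomes (best: 5/10)
every size-2 subset falls short of the 10 outcomes (best: 9/10)
the canonical winner is {1, 3, 5}: size 3, full 10-outcome coverage, earliest index list among size-3 covers

Answer: 1, 3, 5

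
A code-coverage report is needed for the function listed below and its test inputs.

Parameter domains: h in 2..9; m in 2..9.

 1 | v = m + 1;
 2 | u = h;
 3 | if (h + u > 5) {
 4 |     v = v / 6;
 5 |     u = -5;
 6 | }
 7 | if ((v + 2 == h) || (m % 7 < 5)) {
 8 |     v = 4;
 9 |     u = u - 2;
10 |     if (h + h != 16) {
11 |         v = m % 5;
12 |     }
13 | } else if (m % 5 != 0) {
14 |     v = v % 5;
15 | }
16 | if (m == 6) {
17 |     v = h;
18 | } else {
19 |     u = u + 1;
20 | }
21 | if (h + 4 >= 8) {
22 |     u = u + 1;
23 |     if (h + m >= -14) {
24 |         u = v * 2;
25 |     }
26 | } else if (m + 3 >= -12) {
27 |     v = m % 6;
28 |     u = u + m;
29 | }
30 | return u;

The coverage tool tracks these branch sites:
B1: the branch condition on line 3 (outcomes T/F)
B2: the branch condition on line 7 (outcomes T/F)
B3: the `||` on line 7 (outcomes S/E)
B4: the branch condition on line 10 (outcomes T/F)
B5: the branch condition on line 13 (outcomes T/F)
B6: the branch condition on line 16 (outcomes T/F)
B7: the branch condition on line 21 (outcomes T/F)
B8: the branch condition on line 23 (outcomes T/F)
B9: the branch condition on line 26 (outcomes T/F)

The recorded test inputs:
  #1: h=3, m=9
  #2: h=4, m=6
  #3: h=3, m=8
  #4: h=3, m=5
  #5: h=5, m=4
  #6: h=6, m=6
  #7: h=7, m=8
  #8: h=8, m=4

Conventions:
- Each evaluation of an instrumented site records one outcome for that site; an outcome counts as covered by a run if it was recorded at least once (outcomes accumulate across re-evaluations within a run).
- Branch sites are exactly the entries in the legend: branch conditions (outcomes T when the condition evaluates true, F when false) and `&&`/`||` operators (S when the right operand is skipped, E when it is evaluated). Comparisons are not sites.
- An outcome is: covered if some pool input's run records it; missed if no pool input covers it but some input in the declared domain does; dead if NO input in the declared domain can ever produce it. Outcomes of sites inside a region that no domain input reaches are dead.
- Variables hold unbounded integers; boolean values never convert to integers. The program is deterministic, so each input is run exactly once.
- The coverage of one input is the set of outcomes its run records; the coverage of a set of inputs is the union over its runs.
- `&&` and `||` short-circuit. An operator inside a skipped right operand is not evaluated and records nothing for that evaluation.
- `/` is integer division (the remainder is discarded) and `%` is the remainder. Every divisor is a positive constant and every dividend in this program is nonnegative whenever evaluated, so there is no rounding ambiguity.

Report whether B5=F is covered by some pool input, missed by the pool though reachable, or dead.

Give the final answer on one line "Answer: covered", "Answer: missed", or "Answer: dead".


no pool input records B5=F
but domain input (h=2, m=5) does record it -> reachable, so missed
Answer: missed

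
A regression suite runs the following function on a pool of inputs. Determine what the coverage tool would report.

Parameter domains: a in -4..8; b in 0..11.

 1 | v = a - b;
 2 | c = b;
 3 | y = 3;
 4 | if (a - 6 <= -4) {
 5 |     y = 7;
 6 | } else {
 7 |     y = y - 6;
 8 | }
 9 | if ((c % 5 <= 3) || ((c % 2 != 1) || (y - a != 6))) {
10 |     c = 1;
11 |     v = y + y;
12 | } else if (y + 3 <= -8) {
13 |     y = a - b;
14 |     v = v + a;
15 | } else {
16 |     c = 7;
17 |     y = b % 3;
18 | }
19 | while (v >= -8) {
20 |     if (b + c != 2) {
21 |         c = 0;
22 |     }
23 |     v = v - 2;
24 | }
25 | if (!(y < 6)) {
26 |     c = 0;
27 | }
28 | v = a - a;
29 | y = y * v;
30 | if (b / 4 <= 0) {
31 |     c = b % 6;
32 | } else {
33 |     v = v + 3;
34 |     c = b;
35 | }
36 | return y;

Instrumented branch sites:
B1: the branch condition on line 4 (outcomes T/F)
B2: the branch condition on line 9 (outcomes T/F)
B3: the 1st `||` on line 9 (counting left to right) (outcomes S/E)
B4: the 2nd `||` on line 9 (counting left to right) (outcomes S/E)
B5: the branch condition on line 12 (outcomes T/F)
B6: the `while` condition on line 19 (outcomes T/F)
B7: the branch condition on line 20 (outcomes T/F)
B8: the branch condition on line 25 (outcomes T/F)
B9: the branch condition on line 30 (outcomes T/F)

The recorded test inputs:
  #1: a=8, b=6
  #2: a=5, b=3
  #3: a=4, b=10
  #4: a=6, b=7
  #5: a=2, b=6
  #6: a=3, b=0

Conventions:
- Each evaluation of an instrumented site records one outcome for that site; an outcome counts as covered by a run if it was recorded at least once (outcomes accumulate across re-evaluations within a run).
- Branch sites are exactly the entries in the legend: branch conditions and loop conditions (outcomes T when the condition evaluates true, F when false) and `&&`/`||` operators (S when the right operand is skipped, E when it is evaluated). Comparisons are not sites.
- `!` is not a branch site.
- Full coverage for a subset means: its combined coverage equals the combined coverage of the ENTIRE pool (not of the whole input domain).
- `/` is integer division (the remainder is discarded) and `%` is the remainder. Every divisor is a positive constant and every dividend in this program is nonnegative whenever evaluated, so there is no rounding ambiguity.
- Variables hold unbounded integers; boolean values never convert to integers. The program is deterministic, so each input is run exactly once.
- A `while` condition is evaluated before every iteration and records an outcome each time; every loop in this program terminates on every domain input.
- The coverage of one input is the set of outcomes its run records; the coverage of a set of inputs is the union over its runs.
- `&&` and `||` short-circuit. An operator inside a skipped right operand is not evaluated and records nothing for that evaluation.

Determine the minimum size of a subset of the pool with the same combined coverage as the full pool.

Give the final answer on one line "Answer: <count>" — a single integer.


#1 (a=8, b=6) -> B1->F, B3->S, B2->T, B6->T, B7->T, B6->T, B7->T, B6->F, B8->F, B9->F; covered: B1=F, B2=T, B3=S, B6=T, B6=F, B7=T, B8=F, B9=F
#2 (a=5, b=3) -> B1->F, B3->S, B2->T, B6->T, B7->T, B6->T, B7->T, B6->F, B8->F, B9->T; covered: B1=F, B2=T, B3=S, B6=T, B6=F, B7=T, B8=F, B9=T
#3 (a=4, b=10) -> B1->F, B3->S, B2->T, B6->T, B7->T, B6->T, B7->T, B6->F, B8->F, B9->F; covered: B1=F, B2=T, B3=S, B6=T, B6=F, B7=T, B8=F, B9=F
#4 (a=6, b=7) -> B1->F, B3->S, B2->T, B6->T, B7->T, B6->T, B7->T, B6->F, B8->F, B9->F; covered: B1=F, B2=T, B3=S, B6=T, B6=F, B7=T, B8=F, B9=F
#5 (a=2, b=6) -> B1->T, B3->S, B2->T, B6->T, B7->T, B6->T, B7->T, B6->T, B7->T, B6->T, B7->T, B6->T, B7->T, B6->T, ...; covered: B1=T, B2=T, B3=S, B6=T, B6=F, B7=T, B8=T, B9=F
#6 (a=3, b=0) -> B1->F, B3->S, B2->T, B6->T, B7->T, B6->T, B7->T, B6->F, B8->F, B9->T; covered: B1=F, B2=T, B3=S, B6=T, B6=F, B7=T, B8=F, B9=T
together the pool reaches 11 outcomes: B1=T, B1=F, B2=T, B3=S, B6=T, B6=F, B7=T, B8=T, B8=F, B9=T, B9=F
checked all size-1 subsets: none covers 11 outcomes (max 8/11)
inputs {2, 5} (size 2) cover everything; no size-2 subset with a lexicographically smaller index list covers all 11
Answer: 2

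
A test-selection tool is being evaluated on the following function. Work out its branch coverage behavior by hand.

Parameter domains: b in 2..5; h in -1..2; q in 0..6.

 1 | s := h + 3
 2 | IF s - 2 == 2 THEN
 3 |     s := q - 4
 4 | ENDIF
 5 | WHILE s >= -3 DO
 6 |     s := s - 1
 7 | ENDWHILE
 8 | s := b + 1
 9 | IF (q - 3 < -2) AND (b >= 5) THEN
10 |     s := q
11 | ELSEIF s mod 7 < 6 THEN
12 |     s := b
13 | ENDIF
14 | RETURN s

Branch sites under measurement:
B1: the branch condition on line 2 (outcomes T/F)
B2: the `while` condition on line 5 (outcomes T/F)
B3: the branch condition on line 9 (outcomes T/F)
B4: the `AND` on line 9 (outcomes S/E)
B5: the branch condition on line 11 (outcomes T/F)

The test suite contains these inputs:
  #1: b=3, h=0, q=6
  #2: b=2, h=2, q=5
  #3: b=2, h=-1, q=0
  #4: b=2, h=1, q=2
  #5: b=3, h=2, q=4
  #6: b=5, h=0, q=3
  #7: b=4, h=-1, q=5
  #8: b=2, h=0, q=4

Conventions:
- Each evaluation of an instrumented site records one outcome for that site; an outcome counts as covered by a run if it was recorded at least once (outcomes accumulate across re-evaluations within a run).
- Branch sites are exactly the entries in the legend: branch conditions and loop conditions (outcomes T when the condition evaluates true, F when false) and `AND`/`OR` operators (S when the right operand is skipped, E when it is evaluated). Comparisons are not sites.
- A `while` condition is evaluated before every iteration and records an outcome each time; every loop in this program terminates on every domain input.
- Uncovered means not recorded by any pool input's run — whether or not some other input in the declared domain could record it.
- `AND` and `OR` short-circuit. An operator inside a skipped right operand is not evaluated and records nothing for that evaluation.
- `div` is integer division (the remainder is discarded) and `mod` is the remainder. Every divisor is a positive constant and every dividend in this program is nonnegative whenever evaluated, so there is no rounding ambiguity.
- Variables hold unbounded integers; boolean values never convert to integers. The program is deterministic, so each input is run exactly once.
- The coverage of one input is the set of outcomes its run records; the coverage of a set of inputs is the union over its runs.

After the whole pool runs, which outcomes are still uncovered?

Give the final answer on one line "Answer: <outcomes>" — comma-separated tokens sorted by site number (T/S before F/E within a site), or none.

test 1 (b=3, h=0, q=6) fires B1->F, B2->T, B2->T, B2->T, B2->T, B2->T, B2->T, B2->T, B2->F, B4->S, B3->F, B5->T; hits B1=F, B2=T, B2=F, B3=F, B4=S, B5=T
test 2 (b=2, h=2, q=5) fires B1->F, B2->T, B2->T, B2->T, B2->T, B2->T, B2->T, B2->T, B2->T, B2->T, B2->F, B4->S, B3->F, B5->T; hits B1=F, B2=T, B2=F, B3=F, B4=S, B5=T
test 3 (b=2, h=-1, q=0) fires B1->F, B2->T, B2->T, B2->T, B2->T, B2->T, B2->T, B2->F, B4->E, B3->F, B5->T; hits B1=F, B2=T, B2=F, B3=F, B4=E, B5=T
test 4 (b=2, h=1, q=2) fires B1->T, B2->T, B2->T, B2->F, B4->S, B3->F, B5->T; hits B1=T, B2=T, B2=F, B3=F, B4=S, B5=T
test 5 (b=3, h=2, q=4) fires B1->F, B2->T, B2->T, B2->T, B2->T, B2->T, B2->T, B2->T, B2->T, B2->T, B2->F, B4->S, B3->F, B5->T; hits B1=F, B2=T, B2=F, B3=F, B4=S, B5=T
test 6 (b=5, h=0, q=3) fires B1->F, B2->T, B2->T, B2->T, B2->T, B2->T, B2->T, B2->T, B2->F, B4->S, B3->F, B5->F; hits B1=F, B2=T, B2=F, B3=F, B4=S, B5=F
test 7 (b=4, h=-1, q=5) fires B1->F, B2->T, B2->T, B2->T, B2->T, B2->T, B2->T, B2->F, B4->S, B3->F, B5->T; hits B1=F, B2=T, B2=F, B3=F, B4=S, B5=T
test 8 (b=2, h=0, q=4) fires B1->F, B2->T, B2->T, B2->T, B2->T, B2->T, B2->T, B2->T, B2->F, B4->S, B3->F, B5->T; hits B1=F, B2=T, B2=F, B3=F, B4=S, B5=T
union over the pool: B1=T, B1=F, B2=T, B2=F, B3=F, B4=S, B4=E, B5=T, B5=F
uncovered (1 of 10): B3=T

Answer: B3=T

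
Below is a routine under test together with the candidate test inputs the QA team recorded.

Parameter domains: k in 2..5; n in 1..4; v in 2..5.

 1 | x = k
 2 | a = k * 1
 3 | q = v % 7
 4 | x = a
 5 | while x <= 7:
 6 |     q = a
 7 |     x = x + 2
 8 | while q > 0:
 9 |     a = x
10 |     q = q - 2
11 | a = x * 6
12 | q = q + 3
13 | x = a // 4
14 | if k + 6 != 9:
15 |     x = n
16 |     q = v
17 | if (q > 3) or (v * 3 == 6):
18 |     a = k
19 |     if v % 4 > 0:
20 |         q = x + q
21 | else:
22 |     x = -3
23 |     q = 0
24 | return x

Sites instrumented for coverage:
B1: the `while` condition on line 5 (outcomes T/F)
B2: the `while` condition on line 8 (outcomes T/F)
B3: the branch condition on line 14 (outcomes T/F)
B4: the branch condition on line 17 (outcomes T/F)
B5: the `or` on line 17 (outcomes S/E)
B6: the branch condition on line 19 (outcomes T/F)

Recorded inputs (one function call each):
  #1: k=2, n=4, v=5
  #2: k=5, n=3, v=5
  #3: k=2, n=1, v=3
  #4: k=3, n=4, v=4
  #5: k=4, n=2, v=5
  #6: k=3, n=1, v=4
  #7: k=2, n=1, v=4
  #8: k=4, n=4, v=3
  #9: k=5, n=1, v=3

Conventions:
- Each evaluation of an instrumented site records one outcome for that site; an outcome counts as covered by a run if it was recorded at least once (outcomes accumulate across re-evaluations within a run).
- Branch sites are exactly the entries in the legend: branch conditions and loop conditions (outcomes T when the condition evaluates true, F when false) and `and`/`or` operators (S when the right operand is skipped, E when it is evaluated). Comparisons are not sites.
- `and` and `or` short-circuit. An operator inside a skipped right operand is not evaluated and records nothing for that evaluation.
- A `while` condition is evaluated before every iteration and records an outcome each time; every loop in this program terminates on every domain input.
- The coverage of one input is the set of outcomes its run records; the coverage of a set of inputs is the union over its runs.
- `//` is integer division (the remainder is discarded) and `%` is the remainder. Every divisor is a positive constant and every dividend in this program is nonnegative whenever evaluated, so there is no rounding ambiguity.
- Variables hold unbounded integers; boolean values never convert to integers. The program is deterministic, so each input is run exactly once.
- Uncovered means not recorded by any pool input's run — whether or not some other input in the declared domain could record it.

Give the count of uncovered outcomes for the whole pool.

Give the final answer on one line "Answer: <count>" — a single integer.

run #1 (k=2, n=4, v=5) runs B1->T, B1->T, B1->T, B1->F, B2->T, B2->F, B3->T, B5->S, B4->T, B6->T; records B1=T, B1=F, B2=T, B2=F, B3=T, B4=T, B5=S, B6=T
run #2 (k=5, n=3, v=5) runs B1->T, B1->T, B1->F, B2->T, B2->T, B2->T, B2->F, B3->T, B5->S, B4->T, B6->T; records B1=T, B1=F, B2=T, B2=F, B3=T, B4=T, B5=S, B6=T
run #3 (k=2, n=1, v=3) runs B1->T, B1->T, B1->T, B1->F, B2->T, B2->F, B3->T, B5->E, B4->F; records B1=T, B1=F, B2=T, B2=F, B3=T, B4=F, B5=E
run #4 (k=3, n=4, v=4) runs B1->T, B1->T, B1->T, B1->F, B2->T, B2->T, B2->F, B3->F, B5->E, B4->F; records B1=T, B1=F, B2=T, B2=F, B3=F, B4=F, B5=E
run #5 (k=4, n=2, v=5) runs B1->T, B1->T, B1->F, B2->T, B2->T, B2->F, B3->T, B5->S, B4->T, B6->T; records B1=T, B1=F, B2=T, B2=F, B3=T, B4=T, B5=S, B6=T
run #6 (k=3, n=1, v=4) runs B1->T, B1->T, B1->T, B1->F, B2->T, B2->T, B2->F, B3->F, B5->E, B4->F; records B1=T, B1=F, B2=T, B2=F, B3=F, B4=F, B5=E
run #7 (k=2, n=1, v=4) runs B1->T, B1->T, B1->T, B1->F, B2->T, B2->F, B3->T, B5->S, B4->T, B6->F; records B1=T, B1=F, B2=T, B2=F, B3=T, B4=T, B5=S, B6=F
run #8 (k=4, n=4, v=3) runs B1->T, B1->T, B1->F, B2->T, B2->T, B2->F, B3->T, B5->E, B4->F; records B1=T, B1=F, B2=T, B2=F, B3=T, B4=F, B5=E
run #9 (k=5, n=1, v=3) runs B1->T, B1->T, B1->F, B2->T, B2->T, B2->T, B2->F, B3->T, B5->E, B4->F; records B1=T, B1=F, B2=T, B2=F, B3=T, B4=F, B5=E
union over the pool: B1=T, B1=F, B2=T, B2=F, B3=T, B3=F, B4=T, B4=F, B5=S, B5=E, B6=T, B6=F
uncovered (0 of 12): none

Answer: 0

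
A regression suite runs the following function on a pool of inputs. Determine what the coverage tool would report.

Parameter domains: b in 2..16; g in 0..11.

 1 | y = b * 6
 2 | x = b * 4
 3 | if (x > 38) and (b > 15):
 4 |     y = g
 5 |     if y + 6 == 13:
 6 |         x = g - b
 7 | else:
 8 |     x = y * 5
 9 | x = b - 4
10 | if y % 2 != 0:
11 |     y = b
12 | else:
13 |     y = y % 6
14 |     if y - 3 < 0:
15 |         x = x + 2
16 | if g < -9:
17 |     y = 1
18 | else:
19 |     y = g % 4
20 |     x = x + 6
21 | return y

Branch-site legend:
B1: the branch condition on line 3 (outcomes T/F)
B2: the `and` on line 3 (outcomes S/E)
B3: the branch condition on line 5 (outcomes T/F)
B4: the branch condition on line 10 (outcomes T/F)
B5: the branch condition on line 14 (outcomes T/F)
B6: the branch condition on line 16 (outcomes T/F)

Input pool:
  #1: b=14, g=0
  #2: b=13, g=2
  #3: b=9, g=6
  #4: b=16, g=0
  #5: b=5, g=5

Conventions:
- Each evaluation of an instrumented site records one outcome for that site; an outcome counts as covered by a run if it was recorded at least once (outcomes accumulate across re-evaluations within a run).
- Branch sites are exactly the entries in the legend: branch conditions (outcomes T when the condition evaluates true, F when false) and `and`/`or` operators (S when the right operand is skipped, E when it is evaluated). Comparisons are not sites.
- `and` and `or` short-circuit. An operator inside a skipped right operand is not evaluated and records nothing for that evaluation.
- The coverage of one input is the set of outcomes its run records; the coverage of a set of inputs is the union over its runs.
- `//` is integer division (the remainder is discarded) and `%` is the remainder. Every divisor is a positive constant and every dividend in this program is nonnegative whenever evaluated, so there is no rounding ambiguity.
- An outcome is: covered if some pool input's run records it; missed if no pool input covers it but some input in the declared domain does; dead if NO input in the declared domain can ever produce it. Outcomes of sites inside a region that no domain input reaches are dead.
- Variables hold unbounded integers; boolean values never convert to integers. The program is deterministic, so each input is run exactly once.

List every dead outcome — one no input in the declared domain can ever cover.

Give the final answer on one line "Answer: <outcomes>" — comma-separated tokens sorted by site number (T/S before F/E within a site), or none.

exhaustive pass over the 180-input domain:
  B6=T: no domain input ever produces it -> dead
  reachable outcomes have witnesses, e.g. B1=T (e.g. b=16, g=0), B1=F (e.g. b=2, g=0), B2=S (e.g. b=2, g=0), B2=E (e.g. b=10, g=0)

Answer: B6=T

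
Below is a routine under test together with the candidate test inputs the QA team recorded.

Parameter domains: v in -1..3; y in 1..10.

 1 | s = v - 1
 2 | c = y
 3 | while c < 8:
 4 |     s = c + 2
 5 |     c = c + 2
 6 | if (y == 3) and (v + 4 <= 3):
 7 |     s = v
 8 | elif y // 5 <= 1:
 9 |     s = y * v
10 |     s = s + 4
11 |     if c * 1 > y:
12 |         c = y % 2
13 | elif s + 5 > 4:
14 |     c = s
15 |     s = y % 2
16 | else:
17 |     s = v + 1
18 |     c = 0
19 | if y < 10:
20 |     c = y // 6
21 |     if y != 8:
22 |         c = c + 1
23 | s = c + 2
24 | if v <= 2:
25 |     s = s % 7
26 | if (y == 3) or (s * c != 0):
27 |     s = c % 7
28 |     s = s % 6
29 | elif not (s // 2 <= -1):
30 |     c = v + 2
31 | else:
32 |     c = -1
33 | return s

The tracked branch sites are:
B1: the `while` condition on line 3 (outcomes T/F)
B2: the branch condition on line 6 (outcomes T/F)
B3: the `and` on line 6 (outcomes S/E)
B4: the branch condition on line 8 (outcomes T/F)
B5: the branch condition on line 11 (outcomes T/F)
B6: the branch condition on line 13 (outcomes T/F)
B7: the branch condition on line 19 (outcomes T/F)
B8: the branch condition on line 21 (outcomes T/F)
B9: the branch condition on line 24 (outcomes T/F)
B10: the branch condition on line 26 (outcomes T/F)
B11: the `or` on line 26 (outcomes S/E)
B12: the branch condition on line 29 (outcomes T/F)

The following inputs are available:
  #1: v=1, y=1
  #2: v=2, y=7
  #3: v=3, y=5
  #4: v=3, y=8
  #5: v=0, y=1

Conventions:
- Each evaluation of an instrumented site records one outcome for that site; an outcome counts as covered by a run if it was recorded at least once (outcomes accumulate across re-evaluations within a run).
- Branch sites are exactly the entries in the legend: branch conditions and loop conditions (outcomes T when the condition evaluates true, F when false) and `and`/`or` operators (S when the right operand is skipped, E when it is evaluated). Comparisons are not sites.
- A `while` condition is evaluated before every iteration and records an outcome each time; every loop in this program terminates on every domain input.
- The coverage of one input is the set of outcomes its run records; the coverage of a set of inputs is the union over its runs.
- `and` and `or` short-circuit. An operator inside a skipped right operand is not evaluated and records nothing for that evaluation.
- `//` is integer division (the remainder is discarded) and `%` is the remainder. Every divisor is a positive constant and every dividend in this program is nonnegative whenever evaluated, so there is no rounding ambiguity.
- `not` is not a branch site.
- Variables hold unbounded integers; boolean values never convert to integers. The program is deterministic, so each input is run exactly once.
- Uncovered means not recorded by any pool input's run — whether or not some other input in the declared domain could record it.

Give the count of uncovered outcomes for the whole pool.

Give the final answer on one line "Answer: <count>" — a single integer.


test 1 (v=1, y=1) hits B1=T, B1=F, B2=F, B3=S, B4=T, B5=T, B7=T, B8=T, B9=T, B10=T, B11=E
test 2 (v=2, y=7) hits B1=T, B1=F, B2=F, B3=S, B4=T, B5=T, B7=T, B8=T, B9=T, B10=T, B11=E
test 3 (v=3, y=5) hits B1=T, B1=F, B2=F, B3=S, B4=T, B5=T, B7=T, B8=T, B9=F, B10=T, B11=E
test 4 (v=3, y=8) hits B1=F, B2=F, B3=S, B4=T, B5=F, B7=T, B8=F, B9=F, B10=T, B11=E
test 5 (v=0, y=1) hits B1=T, B1=F, B2=F, B3=S, B4=T, B5=T, B7=T, B8=T, B9=T, B10=T, B11=E
union over the pool: B1=T, B1=F, B2=F, B3=S, B4=T, B5=T, B5=F, B7=T, B8=T, B8=F, B9=T, B9=F, B10=T, B11=E
uncovered (10 of 24): B2=T, B3=E, B4=F, B6=T, B6=F, B7=F, B10=F, B11=S, B12=T, B12=F
Answer: 10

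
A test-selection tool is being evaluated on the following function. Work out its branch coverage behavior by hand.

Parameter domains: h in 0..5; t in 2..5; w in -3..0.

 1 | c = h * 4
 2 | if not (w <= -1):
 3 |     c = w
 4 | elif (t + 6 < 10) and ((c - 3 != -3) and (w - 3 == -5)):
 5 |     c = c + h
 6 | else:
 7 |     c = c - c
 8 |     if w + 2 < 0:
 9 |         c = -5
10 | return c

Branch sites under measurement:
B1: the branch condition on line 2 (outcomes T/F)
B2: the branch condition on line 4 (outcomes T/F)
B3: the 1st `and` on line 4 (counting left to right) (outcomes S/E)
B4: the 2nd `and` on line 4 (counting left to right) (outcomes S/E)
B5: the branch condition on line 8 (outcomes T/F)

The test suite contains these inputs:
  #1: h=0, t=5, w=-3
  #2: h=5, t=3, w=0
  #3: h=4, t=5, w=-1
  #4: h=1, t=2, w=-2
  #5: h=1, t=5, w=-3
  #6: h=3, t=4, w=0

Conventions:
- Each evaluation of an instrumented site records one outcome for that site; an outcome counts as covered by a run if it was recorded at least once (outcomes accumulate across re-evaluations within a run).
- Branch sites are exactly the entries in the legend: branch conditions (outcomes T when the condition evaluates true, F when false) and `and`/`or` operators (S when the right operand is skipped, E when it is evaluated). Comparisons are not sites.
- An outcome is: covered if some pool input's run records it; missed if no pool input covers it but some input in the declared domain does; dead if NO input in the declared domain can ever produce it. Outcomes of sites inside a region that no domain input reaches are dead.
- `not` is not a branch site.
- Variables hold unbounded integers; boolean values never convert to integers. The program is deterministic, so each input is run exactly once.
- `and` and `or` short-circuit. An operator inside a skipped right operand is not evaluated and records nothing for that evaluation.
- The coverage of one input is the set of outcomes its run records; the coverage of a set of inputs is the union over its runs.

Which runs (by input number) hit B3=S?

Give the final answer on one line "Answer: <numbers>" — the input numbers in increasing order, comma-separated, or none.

input #1 (h=0, t=5, w=-3): produces B3=S
input #2 (h=5, t=3, w=0): does not produce B3=S
input #3 (h=4, t=5, w=-1): produces B3=S
input #4 (h=1, t=2, w=-2): does not produce B3=S
input #5 (h=1, t=5, w=-3): produces B3=S
input #6 (h=3, t=4, w=0): does not produce B3=S

Answer: 1, 3, 5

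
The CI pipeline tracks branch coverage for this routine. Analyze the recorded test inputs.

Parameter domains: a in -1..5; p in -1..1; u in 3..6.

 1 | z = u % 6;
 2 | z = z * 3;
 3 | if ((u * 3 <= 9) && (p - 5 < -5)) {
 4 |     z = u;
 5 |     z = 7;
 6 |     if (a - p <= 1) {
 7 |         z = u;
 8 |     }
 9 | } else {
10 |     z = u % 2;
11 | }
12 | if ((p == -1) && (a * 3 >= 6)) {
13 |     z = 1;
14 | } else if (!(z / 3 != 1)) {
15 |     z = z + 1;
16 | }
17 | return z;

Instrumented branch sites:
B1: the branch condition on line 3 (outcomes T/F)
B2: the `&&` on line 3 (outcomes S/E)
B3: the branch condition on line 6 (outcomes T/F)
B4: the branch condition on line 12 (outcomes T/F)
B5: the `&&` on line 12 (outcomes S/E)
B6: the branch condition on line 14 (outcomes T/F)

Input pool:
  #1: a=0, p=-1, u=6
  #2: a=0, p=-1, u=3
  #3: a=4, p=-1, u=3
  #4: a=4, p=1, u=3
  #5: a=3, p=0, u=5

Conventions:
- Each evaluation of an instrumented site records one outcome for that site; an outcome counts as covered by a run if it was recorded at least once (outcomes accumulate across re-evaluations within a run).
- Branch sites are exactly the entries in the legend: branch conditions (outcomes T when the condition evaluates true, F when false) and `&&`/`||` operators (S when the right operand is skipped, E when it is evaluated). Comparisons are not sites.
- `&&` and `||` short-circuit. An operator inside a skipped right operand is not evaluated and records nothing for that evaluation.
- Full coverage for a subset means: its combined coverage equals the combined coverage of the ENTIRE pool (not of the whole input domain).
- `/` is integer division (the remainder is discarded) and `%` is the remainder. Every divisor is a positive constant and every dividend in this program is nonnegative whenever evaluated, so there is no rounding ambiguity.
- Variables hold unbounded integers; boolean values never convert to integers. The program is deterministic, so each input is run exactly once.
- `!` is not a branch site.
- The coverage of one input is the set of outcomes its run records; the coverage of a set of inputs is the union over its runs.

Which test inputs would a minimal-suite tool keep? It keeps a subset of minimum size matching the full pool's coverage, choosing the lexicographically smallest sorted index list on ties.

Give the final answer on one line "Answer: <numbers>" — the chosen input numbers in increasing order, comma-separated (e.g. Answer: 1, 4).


input #1, a=0, p=-1, u=6: outcomes B1=F, B2=S, B4=F, B5=E, B6=F
input #2, a=0, p=-1, u=3: outcomes B1=T, B2=E, B3=T, B4=F, B5=E, B6=T
input #3, a=4, p=-1, u=3: outcomes B1=T, B2=E, B3=F, B4=T, B5=E
input #4, a=4, p=1, u=3: outcomes B1=F, B2=E, B4=F, B5=S, B6=F
input #5, a=3, p=0, u=5: outcomes B1=F, B2=S, B4=F, B5=S, B6=F
together the pool reaches 12 outcomes: B1=T, B1=F, B2=S, B2=E, B3=T, B3=F, B4=T, B4=F, B5=S, B5=E, B6=T, B6=F
checked all size-1 subsets: none covers 12 outcomes (max 6/12)
checked all size-2 subsets: none covers 12 outcomes (max 10/12)
size 3: inputs {2, 3, 5} cover all 12 outcomes, and no lexicographically smaller subset of this size does
Answer: 2, 3, 5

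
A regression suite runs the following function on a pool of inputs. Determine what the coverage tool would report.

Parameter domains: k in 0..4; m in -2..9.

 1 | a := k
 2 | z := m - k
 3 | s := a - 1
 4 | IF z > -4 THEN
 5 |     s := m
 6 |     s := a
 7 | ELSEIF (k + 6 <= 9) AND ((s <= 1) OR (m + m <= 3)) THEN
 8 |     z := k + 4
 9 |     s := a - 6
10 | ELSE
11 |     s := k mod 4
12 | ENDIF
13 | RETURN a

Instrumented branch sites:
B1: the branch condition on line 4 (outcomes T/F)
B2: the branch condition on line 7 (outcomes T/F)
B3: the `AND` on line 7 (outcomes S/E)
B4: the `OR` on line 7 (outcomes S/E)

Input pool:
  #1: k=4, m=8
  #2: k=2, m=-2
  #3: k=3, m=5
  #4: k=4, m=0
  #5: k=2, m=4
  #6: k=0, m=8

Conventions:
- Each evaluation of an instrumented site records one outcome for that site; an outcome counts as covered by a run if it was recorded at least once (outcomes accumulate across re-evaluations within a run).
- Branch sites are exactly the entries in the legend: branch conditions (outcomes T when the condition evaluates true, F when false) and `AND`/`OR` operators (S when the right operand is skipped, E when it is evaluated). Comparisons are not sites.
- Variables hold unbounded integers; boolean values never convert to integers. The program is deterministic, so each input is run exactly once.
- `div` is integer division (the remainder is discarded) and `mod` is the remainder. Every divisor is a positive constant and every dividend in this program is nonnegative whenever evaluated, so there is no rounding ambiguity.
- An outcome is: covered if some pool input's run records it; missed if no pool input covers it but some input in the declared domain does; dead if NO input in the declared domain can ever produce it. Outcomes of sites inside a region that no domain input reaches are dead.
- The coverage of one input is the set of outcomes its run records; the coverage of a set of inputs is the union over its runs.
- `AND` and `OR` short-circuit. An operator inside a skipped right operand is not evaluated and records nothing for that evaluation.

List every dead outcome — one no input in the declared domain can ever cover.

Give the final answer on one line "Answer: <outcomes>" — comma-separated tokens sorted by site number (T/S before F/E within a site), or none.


exhaustive pass over the 60-input domain:
  reachable outcomes have witnesses, e.g. B1=T (e.g. k=0, m=-2), B1=F (e.g. k=2, m=-2), B2=T (e.g. k=2, m=-2), B2=F (e.g. k=4, m=-2)
Answer: none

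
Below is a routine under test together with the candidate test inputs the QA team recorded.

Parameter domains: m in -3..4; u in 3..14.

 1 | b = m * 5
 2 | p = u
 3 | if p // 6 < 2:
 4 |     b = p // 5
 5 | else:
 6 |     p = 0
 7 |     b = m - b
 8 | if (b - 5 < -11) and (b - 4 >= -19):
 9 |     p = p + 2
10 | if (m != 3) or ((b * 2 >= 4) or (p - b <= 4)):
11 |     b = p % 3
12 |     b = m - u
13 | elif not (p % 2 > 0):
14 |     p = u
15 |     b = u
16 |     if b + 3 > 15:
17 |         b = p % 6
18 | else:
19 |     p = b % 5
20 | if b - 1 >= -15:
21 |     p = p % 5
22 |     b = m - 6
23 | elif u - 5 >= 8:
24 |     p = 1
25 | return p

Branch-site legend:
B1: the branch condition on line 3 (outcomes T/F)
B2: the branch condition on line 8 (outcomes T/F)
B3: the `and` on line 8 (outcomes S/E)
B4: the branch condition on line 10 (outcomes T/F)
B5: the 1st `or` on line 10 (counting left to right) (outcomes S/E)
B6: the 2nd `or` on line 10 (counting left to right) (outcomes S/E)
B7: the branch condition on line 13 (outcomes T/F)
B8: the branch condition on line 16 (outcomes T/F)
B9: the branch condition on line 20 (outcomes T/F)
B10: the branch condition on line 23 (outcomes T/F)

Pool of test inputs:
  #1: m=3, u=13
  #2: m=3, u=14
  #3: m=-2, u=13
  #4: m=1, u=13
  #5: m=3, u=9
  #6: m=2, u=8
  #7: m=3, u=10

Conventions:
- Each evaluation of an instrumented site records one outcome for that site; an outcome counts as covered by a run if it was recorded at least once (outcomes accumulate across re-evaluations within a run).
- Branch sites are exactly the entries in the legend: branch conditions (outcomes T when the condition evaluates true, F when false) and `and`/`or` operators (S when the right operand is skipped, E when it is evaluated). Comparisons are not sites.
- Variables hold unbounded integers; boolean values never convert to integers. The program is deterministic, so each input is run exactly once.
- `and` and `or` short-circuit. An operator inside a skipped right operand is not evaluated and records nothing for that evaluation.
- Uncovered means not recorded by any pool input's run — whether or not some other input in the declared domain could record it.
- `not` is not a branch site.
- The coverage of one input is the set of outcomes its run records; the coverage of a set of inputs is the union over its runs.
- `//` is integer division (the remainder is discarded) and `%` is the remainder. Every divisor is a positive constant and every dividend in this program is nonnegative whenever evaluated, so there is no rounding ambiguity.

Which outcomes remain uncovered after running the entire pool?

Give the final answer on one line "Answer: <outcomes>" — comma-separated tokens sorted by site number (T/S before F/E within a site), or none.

input #1 (m=3, u=13): events B1->F, B3->E, B2->T, B5->E, B6->E, B4->F, B7->T, B8->T, B9->T; covers B1=F, B2=T, B3=E, B4=F, B5=E, B6=E, B7=T, B8=T, B9=T
input #2 (m=3, u=14): events B1->F, B3->E, B2->T, B5->E, B6->E, B4->F, B7->T, B8->T, B9->T; covers B1=F, B2=T, B3=E, B4=F, B5=E, B6=E, B7=T, B8=T, B9=T
input #3 (m=-2, u=13): events B1->F, B3->S, B2->F, B5->S, B4->T, B9->F, B10->T; covers B1=F, B2=F, B3=S, B4=T, B5=S, B9=F, B10=T
input #4 (m=1, u=13): events B1->F, B3->S, B2->F, B5->S, B4->T, B9->T; covers B1=F, B2=F, B3=S, B4=T, B5=S, B9=T
input #5 (m=3, u=9): events B1->T, B3->S, B2->F, B5->E, B6->E, B4->F, B7->F, B9->T; covers B1=T, B2=F, B3=S, B4=F, B5=E, B6=E, B7=F, B9=T
input #6 (m=2, u=8): events B1->T, B3->S, B2->F, B5->S, B4->T, B9->T; covers B1=T, B2=F, B3=S, B4=T, B5=S, B9=T
input #7 (m=3, u=10): events B1->T, B3->S, B2->F, B5->E, B6->S, B4->T, B9->T; covers B1=T, B2=F, B3=S, B4=T, B5=E, B6=S, B9=T
union over the pool: B1=T, B1=F, B2=T, B2=F, B3=S, B3=E, B4=T, B4=F, B5=S, B5=E, B6=S, B6=E, B7=T, B7=F, B8=T, B9=T, B9=F, B10=T
uncovered (2 of 20): B8=F, B10=F

Answer: B8=F, B10=F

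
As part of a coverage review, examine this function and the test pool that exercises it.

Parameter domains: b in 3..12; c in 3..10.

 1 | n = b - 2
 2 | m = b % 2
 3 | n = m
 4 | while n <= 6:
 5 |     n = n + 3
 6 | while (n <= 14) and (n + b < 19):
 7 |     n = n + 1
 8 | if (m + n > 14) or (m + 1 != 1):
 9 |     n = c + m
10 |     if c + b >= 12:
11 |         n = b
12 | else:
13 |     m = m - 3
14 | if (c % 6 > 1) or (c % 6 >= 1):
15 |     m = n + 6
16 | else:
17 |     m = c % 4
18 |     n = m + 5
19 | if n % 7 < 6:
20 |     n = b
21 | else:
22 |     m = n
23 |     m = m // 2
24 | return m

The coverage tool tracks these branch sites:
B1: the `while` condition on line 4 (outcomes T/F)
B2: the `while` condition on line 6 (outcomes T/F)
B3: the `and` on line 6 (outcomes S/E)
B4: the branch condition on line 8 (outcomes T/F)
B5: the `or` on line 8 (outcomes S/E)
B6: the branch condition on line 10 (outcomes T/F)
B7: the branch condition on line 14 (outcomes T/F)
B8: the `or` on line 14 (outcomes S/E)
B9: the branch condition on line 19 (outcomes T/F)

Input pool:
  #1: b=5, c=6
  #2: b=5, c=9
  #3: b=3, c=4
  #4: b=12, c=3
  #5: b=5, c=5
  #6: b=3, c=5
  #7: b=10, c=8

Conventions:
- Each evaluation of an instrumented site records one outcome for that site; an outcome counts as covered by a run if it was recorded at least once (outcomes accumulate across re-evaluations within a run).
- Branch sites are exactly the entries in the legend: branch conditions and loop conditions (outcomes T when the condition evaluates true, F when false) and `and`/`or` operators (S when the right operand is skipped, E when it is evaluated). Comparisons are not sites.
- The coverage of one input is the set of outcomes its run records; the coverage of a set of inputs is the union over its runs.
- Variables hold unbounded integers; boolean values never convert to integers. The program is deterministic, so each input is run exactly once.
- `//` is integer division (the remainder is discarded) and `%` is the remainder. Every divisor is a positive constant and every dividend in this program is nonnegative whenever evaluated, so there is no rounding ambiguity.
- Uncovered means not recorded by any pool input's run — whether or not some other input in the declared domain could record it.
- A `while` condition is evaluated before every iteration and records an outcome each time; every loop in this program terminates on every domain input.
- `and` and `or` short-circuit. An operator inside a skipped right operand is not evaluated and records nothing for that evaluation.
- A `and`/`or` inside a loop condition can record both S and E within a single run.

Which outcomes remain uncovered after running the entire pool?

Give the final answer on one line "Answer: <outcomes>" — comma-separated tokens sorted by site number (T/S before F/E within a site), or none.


run #1 (b=5, c=6) runs B1->T, B1->T, B1->F, B3->E, B2->T, B3->E, B2->T, B3->E, B2->T, B3->E, B2->T, B3->E, B2->T, B3->E, ...; records B1=T, B1=F, B2=T, B2=F, B3=E, B4=T, B5=S, B6=F, B7=F, B8=E, B9=T
run #2 (b=5, c=9) runs B1->T, B1->T, B1->F, B3->E, B2->T, B3->E, B2->T, B3->E, B2->T, B3->E, B2->T, B3->E, B2->T, B3->E, ...; records B1=T, B1=F, B2=T, B2=F, B3=E, B4=T, B5=S, B6=T, B7=T, B8=S, B9=T
run #3 (b=3, c=4) runs B1->T, B1->T, B1->F, B3->E, B2->T, B3->E, B2->T, B3->E, B2->T, B3->E, B2->T, B3->E, B2->T, B3->E, ...; records B1=T, B1=F, B2=T, B2=F, B3=S, B3=E, B4=T, B5=S, B6=F, B7=T, B8=S, B9=T
run #4 (b=12, c=3) runs B1->T, B1->T, B1->T, B1->F, B3->E, B2->F, B5->E, B4->F, B8->S, B7->T, B9->T; records B1=T, B1=F, B2=F, B3=E, B4=F, B5=E, B7=T, B8=S, B9=T
run #5 (b=5, c=5) runs B1->T, B1->T, B1->F, B3->E, B2->T, B3->E, B2->T, B3->E, B2->T, B3->E, B2->T, B3->E, B2->T, B3->E, ...; records B1=T, B1=F, B2=T, B2=F, B3=E, B4=T, B5=S, B6=F, B7=T, B8=S, B9=F
run #6 (b=3, c=5) runs B1->T, B1->T, B1->F, B3->E, B2->T, B3->E, B2->T, B3->E, B2->T, B3->E, B2->T, B3->E, B2->T, B3->E, ...; records B1=T, B1=F, B2=T, B2=F, B3=S, B3=E, B4=T, B5=S, B6=F, B7=T, B8=S, B9=F
run #7 (b=10, c=8) runs B1->T, B1->T, B1->T, B1->F, B3->E, B2->F, B5->E, B4->F, B8->S, B7->T, B9->T; records B1=T, B1=F, B2=F, B3=E, B4=F, B5=E, B7=T, B8=S, B9=T
union over the pool: B1=T, B1=F, B2=T, B2=F, B3=S, B3=E, B4=T, B4=F, B5=S, B5=E, B6=T, B6=F, B7=T, B7=F, B8=S, B8=E, B9=T, B9=F
uncovered (0 of 18): none
Answer: none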